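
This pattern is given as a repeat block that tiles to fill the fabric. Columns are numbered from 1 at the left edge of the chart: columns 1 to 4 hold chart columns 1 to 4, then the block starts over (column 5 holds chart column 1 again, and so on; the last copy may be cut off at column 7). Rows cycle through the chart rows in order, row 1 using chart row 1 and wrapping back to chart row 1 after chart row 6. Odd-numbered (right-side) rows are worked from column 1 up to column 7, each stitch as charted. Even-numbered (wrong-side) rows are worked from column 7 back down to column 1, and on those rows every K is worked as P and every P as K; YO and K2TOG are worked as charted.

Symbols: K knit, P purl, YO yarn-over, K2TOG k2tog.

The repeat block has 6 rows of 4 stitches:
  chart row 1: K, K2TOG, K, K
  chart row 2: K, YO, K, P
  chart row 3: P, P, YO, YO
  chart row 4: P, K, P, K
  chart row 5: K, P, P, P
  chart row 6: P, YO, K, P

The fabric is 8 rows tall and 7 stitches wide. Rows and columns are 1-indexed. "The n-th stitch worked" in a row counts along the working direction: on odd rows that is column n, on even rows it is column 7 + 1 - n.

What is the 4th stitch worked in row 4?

Stitch:
P

Derivation:
Row 4: (4-1) mod 6 = 3, so use chart row 4. Even row -> WS.
Chart row 4 tiled across columns 1-7: P K P K P K P
Wrong side: read the tiled row from column 7 down to 1 and exchange K with P (leave YO, K2TOG).
Row 4 as worked: K P K P K P K
The 4th stitch worked is P.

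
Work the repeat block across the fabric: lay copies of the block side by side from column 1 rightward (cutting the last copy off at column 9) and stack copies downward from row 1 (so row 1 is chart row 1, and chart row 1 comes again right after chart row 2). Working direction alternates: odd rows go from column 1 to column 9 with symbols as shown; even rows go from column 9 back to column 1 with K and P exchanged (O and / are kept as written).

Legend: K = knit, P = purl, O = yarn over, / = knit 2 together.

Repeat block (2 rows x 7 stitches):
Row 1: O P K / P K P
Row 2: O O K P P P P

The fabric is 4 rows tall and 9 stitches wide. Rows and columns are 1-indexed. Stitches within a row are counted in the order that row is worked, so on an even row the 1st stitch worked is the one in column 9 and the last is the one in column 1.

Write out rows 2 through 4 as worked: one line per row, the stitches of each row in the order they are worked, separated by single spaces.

Row 2: chart row 2, WS - tiled (columns 1-9): O O K P P P P O O; work from column 9 back to 1 with K<->P swapped.
Row 3: chart row 1, RS - tile across columns 1-9 and work as-is.
Row 4: chart row 2, WS - tiled (columns 1-9): O O K P P P P O O; work from column 9 back to 1 with K<->P swapped.

== ROWS AS WORKED ==
O O K K K K P O O
O P K / P K P O P
O O K K K K P O O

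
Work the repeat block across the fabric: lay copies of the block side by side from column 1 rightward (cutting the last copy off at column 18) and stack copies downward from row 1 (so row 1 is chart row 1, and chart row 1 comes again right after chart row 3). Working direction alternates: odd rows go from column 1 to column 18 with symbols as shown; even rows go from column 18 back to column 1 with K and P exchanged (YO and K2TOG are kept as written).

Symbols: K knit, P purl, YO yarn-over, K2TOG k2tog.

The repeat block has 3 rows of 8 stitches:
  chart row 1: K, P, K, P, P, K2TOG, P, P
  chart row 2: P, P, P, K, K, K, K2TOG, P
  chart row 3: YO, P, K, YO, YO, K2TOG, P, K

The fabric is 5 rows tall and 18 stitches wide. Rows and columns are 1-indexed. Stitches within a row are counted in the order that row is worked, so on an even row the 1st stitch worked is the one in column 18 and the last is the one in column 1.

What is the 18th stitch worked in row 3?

Stitch:
P

Derivation:
Row 3 uses chart row ((3-1) mod 3)+1 = 3. Row 3 is odd, so RS.
Chart row 3 tiled across columns 1-18: YO P K YO YO K2TOG P K YO P K YO YO K2TOG P K YO P
RS row: no reversal, no swap; stitch n worked = column n.
Counting 18 along the worked row gives P.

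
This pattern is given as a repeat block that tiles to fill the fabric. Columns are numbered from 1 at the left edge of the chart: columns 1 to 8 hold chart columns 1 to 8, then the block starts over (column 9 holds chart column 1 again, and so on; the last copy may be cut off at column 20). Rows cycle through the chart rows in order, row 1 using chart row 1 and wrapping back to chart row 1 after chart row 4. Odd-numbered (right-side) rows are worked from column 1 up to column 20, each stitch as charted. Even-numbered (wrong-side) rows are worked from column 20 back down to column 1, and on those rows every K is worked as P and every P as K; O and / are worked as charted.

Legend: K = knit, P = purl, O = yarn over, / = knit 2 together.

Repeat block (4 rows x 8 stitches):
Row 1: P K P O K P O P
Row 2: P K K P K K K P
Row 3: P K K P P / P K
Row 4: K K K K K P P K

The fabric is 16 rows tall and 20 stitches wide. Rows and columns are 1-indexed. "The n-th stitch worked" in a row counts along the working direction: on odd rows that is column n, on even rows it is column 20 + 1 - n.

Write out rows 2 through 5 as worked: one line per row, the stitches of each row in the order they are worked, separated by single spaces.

Row 2: chart row 2, WS - tiled (columns 1-20): P K K P K K K P P K K P K K K P P K K P; work from column 20 back to 1 with K<->P swapped.
Row 3: chart row 3, RS - tile across columns 1-20 and work as-is.
Row 4: chart row 4, WS - tiled (columns 1-20): K K K K K P P K K K K K K P P K K K K K; work from column 20 back to 1 with K<->P swapped.
Row 5: chart row 1, RS - tile across columns 1-20 and work as-is.

== ROWS AS WORKED ==
K P P K K P P P K P P K K P P P K P P K
P K K P P / P K P K K P P / P K P K K P
P P P P P K K P P P P P P K K P P P P P
P K P O K P O P P K P O K P O P P K P O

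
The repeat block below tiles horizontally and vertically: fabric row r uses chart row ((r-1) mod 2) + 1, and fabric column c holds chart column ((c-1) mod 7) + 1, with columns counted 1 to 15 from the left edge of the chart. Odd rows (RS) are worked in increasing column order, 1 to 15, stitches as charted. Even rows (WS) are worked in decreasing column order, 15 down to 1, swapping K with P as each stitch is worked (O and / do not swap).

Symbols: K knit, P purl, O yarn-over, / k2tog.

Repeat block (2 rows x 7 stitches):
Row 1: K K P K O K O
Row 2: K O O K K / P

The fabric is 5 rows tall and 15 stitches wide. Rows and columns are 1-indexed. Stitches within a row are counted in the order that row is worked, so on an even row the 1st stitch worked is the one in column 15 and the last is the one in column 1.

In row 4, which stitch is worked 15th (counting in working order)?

For row 4: chart row = ((4-1) mod 2) + 1 = 2; this is a WS (even) row.
Chart row 2 tiled across columns 1-15: K O O K K / P K O O K K / P K
Wrong side: read the tiled row from column 15 down to 1 and exchange K with P (leave O, /).
Row 4 as worked: P K / P P O O P K / P P O O P
Stitch 15 in working order -> P

== STITCH ==
P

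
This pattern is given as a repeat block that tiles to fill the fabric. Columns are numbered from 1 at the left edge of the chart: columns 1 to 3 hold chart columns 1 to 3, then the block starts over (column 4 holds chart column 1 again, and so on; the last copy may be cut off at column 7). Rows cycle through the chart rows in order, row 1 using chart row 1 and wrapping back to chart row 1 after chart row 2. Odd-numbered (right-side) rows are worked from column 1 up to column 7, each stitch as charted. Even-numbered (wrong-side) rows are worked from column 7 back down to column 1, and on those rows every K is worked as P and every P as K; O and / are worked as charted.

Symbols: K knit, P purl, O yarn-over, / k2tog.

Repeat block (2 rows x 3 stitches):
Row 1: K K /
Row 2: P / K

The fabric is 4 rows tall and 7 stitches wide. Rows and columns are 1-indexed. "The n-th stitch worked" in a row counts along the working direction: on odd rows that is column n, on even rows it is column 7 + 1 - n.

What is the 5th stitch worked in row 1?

Stitch:
K

Derivation:
Row 1: (1-1) mod 2 = 0, so use chart row 1. Odd row -> RS.
Chart row 1 tiled across columns 1-7: K K / K K / K
RS row: no reversal, no swap; stitch n worked = column n.
Counting 5 along the worked row gives K.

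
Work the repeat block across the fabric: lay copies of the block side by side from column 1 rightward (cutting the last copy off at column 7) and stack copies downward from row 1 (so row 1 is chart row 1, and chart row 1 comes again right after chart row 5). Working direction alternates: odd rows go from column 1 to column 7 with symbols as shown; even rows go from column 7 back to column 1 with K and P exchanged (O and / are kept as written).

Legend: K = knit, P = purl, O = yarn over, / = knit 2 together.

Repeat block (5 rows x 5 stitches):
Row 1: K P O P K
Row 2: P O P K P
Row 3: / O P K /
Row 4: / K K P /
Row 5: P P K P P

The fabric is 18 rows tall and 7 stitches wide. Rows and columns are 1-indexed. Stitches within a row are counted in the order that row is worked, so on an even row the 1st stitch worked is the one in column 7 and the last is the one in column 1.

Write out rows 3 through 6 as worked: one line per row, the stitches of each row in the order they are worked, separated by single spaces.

== ROWS AS WORKED ==
/ O P K / / O
P / / K P P /
P P K P P P P
K P P K O K P

Derivation:
Row 3: chart row 3, RS - tile across columns 1-7 and work as-is.
Row 4: chart row 4, WS - tiled (columns 1-7): / K K P / / K; work from column 7 back to 1 with K<->P swapped.
Row 5: chart row 5, RS - tile across columns 1-7 and work as-is.
Row 6: chart row 1, WS - tiled (columns 1-7): K P O P K K P; work from column 7 back to 1 with K<->P swapped.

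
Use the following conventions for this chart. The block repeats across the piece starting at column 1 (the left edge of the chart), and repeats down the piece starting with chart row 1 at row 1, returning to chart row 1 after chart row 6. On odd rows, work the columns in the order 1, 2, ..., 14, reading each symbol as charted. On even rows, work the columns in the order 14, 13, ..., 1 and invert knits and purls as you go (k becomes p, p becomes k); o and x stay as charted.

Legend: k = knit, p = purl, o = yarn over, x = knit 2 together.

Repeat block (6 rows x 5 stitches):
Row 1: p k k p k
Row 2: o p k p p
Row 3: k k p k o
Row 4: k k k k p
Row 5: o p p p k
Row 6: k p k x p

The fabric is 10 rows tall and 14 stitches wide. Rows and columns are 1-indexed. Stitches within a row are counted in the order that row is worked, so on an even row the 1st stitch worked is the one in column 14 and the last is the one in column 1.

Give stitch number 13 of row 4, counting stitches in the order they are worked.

For row 4: chart row = ((4-1) mod 6) + 1 = 4; this is a WS (even) row.
Chart row 4 tiled across columns 1-14: k k k k p k k k k p k k k k
WS row: flip the tiled sequence (start at column 14) and apply k<->p; o and x stay.
Row 4 as worked: p p p p k p p p p k p p p p
Stitch 13 in working order -> p

Stitch:
p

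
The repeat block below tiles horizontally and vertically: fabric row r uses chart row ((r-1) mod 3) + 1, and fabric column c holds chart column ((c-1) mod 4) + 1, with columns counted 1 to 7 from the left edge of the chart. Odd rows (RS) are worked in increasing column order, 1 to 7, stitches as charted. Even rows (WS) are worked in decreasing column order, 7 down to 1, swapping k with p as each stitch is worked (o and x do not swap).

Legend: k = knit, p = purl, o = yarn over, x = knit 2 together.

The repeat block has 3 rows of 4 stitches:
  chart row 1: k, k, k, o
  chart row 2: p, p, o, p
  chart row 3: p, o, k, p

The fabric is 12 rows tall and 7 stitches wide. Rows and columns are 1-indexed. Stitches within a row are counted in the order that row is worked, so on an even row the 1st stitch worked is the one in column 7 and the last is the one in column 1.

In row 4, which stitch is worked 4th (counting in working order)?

Result:
o

Derivation:
For row 4: chart row = ((4-1) mod 3) + 1 = 1; this is a WS (even) row.
Chart row 1 tiled across columns 1-7: k k k o k k k
WS row: flip the tiled sequence (start at column 7) and apply k<->p; o and x stay.
Row 4 as worked: p p p o p p p
The 4th stitch worked is o.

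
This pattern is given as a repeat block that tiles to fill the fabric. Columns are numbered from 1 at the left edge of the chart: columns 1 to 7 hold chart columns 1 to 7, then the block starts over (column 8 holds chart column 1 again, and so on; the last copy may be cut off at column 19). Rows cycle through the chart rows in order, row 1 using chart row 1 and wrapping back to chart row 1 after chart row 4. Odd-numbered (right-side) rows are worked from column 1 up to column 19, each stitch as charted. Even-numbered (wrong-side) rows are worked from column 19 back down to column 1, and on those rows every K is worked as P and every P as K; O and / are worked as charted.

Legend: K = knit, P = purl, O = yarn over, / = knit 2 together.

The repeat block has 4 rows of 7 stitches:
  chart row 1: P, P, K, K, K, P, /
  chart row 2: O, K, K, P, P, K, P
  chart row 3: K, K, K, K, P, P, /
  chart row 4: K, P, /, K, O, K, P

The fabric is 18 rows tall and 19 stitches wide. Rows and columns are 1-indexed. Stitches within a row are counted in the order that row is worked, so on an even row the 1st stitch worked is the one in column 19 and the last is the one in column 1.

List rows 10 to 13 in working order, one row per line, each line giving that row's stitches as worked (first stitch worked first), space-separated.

Result:
K K P P O K P K K P P O K P K K P P O
K K K K P P / K K K K P P / K K K K P
O P / K P K P O P / K P K P O P / K P
P P K K K P / P P K K K P / P P K K K

Derivation:
Row 10: chart row 2, WS - tiled (columns 1-19): O K K P P K P O K K P P K P O K K P P; work from column 19 back to 1 with K<->P swapped.
Row 11: chart row 3, RS - tile across columns 1-19 and work as-is.
Row 12: chart row 4, WS - tiled (columns 1-19): K P / K O K P K P / K O K P K P / K O; work from column 19 back to 1 with K<->P swapped.
Row 13: chart row 1, RS - tile across columns 1-19 and work as-is.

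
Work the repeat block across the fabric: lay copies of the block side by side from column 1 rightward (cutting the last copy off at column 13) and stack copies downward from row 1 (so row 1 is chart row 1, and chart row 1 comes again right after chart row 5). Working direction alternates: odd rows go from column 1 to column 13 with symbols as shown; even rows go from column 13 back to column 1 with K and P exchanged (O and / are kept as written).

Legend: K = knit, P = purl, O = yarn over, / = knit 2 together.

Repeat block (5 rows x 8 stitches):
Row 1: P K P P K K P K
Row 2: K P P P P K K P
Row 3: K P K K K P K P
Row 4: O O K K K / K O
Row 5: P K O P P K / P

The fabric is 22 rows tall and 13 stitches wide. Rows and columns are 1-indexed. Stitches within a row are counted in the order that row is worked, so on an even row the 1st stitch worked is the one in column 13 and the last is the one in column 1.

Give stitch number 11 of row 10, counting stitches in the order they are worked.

== STITCH ==
O

Derivation:
Row 10: (10-1) mod 5 = 4, so use chart row 5. Even row -> WS.
Chart row 5 tiled across columns 1-13: P K O P P K / P P K O P P
WS: work from column 13 back to column 1 (reverse the tiled row), swapping K<->P (O and / unchanged).
Row 10 as worked: K K O P K K / P K K O P K
The 11th stitch worked is O.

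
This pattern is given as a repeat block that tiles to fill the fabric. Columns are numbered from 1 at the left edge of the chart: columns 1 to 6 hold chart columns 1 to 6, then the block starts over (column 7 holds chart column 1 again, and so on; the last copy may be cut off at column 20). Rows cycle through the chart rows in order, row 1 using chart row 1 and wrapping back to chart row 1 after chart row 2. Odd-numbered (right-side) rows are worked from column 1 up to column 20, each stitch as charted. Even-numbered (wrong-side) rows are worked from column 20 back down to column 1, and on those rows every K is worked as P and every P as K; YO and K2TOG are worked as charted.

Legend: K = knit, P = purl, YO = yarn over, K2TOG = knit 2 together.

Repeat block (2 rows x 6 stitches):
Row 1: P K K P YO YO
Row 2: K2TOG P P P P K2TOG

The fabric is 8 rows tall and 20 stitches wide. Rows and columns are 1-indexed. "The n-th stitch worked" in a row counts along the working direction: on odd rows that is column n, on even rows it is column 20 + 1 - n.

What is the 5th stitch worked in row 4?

Stitch:
K

Derivation:
For row 4: chart row = ((4-1) mod 2) + 1 = 2; this is a WS (even) row.
Chart row 2 tiled across columns 1-20: K2TOG P P P P K2TOG K2TOG P P P P K2TOG K2TOG P P P P K2TOG K2TOG P
WS row: flip the tiled sequence (start at column 20) and apply K<->P; YO and K2TOG stay.
Row 4 as worked: K K2TOG K2TOG K K K K K2TOG K2TOG K K K K K2TOG K2TOG K K K K K2TOG
Counting 5 along the worked row gives K.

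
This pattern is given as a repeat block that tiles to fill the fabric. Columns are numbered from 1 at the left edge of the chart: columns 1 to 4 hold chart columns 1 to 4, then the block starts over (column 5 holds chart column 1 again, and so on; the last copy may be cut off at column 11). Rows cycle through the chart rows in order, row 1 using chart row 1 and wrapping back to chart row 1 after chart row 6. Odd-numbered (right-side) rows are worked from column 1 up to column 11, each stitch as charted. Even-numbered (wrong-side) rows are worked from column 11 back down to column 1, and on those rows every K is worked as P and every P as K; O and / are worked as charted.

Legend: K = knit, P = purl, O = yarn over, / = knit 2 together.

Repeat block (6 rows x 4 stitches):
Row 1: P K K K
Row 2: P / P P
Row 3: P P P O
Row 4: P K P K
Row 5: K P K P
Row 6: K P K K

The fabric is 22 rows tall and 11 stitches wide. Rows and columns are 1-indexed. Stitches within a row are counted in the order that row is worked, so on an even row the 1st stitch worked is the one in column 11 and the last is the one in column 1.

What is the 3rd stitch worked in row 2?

== STITCH ==
K

Derivation:
Row 2: (2-1) mod 6 = 1, so use chart row 2. Even row -> WS.
Chart row 2 tiled across columns 1-11: P / P P P / P P P / P
Wrong side: read the tiled row from column 11 down to 1 and exchange K with P (leave O, /).
Row 2 as worked: K / K K K / K K K / K
Counting 3 along the worked row gives K.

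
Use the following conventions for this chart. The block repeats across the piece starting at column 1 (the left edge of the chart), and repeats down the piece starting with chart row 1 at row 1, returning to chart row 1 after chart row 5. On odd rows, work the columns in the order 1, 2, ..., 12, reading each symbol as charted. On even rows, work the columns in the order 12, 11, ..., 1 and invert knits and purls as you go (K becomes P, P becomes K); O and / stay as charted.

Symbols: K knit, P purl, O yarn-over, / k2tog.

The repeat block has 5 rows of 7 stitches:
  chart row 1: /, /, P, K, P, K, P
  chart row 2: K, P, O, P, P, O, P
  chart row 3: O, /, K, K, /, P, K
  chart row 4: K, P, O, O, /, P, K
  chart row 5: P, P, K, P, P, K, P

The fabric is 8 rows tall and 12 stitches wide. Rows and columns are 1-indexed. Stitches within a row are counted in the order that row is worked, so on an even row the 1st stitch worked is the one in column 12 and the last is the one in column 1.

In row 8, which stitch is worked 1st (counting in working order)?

Result:
/

Derivation:
Row 8 uses chart row ((8-1) mod 5)+1 = 3. Row 8 is even, so WS.
Chart row 3 tiled across columns 1-12: O / K K / P K O / K K /
WS: work from column 12 back to column 1 (reverse the tiled row), swapping K<->P (O and / unchanged).
Row 8 as worked: / P P / O P K / P P / O
The 1st stitch worked is /.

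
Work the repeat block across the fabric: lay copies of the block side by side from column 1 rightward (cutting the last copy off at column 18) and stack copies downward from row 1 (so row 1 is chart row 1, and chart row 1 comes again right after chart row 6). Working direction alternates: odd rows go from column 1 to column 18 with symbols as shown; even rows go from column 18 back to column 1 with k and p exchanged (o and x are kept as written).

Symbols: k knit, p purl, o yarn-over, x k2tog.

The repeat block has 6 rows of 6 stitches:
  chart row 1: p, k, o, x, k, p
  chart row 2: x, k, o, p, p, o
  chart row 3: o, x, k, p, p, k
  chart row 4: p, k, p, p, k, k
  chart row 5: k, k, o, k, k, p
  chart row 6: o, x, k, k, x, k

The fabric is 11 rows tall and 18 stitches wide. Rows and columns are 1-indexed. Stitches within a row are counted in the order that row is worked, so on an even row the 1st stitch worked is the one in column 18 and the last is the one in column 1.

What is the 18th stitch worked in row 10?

Result:
k

Derivation:
Row 10 uses chart row ((10-1) mod 6)+1 = 4. Row 10 is even, so WS.
Chart row 4 tiled across columns 1-18: p k p p k k p k p p k k p k p p k k
Wrong side: read the tiled row from column 18 down to 1 and exchange k with p (leave o, x).
Row 10 as worked: p p k k p k p p k k p k p p k k p k
Counting 18 along the worked row gives k.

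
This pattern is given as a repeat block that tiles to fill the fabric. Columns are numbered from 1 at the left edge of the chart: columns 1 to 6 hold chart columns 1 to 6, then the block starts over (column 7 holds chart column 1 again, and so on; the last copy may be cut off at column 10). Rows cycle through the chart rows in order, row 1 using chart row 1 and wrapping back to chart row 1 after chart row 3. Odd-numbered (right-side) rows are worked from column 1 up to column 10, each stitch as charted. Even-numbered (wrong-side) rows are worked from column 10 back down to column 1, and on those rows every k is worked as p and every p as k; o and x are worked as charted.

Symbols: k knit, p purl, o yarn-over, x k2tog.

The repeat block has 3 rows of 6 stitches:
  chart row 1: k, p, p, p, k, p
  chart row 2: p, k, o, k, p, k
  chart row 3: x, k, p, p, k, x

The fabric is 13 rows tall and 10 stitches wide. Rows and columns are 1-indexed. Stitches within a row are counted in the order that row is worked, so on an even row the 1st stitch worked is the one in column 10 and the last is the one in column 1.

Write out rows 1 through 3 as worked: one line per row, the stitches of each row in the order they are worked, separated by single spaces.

Row 1: chart row 1, RS - tile across columns 1-10 and work as-is.
Row 2: chart row 2, WS - tiled (columns 1-10): p k o k p k p k o k; work from column 10 back to 1 with k<->p swapped.
Row 3: chart row 3, RS - tile across columns 1-10 and work as-is.

== ROWS AS WORKED ==
k p p p k p k p p p
p o p k p k p o p k
x k p p k x x k p p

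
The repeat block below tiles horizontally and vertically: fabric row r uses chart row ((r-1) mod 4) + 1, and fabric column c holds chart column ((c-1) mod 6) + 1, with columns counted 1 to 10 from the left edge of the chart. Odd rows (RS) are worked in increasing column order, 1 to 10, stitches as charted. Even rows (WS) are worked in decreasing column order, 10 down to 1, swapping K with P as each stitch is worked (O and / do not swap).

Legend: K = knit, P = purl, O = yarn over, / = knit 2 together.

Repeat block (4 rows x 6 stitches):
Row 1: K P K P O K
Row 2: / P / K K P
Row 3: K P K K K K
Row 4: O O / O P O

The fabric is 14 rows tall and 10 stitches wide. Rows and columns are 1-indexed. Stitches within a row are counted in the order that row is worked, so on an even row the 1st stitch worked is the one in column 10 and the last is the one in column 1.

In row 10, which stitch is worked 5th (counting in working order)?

== STITCH ==
K

Derivation:
Row 10 uses chart row ((10-1) mod 4)+1 = 2. Row 10 is even, so WS.
Chart row 2 tiled across columns 1-10: / P / K K P / P / K
Wrong side: read the tiled row from column 10 down to 1 and exchange K with P (leave O, /).
Row 10 as worked: P / K / K P P / K /
Stitch 5 in working order -> K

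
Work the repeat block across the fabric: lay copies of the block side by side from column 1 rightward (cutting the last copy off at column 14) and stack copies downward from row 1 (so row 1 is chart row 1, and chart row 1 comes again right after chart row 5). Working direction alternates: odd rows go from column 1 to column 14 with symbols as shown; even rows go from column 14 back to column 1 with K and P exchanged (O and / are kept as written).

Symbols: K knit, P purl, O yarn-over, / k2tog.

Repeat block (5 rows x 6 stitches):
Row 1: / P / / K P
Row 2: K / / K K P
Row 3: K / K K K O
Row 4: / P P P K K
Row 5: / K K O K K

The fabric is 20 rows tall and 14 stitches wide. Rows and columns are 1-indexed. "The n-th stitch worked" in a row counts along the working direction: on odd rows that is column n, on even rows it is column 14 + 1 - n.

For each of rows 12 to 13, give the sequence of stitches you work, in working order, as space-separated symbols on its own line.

Row 12: chart row 2, WS - tiled (columns 1-14): K / / K K P K / / K K P K /; work from column 14 back to 1 with K<->P swapped.
Row 13: chart row 3, RS - tile across columns 1-14 and work as-is.

== ROWS AS WORKED ==
/ P K P P / / P K P P / / P
K / K K K O K / K K K O K /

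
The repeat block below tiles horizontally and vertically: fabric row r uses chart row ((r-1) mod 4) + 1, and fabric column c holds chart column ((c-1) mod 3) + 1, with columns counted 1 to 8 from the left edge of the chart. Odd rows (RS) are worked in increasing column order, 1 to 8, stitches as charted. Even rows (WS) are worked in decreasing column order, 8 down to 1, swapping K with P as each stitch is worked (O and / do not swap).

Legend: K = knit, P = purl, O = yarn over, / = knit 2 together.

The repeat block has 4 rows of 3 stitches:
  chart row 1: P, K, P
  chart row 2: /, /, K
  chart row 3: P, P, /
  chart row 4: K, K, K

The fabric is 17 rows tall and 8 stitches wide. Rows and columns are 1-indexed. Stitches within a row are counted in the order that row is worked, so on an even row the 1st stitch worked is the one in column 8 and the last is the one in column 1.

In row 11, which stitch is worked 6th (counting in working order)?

Result:
/

Derivation:
Row 11 uses chart row ((11-1) mod 4)+1 = 3. Row 11 is odd, so RS.
Chart row 3 tiled across columns 1-8: P P / P P / P P
Right side: take the tiled row as-is (worked left to right from column 1).
The 6th stitch worked is /.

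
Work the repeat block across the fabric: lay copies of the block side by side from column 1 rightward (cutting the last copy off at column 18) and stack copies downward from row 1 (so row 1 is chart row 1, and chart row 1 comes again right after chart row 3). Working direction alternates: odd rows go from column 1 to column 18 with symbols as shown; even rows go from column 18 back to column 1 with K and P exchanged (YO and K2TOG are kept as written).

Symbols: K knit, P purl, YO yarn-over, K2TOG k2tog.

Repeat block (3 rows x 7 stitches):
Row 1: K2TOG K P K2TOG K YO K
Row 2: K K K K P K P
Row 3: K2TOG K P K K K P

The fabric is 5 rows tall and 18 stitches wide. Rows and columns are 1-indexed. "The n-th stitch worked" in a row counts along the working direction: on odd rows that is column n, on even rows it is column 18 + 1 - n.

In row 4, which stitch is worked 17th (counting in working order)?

For row 4: chart row = ((4-1) mod 3) + 1 = 1; this is a WS (even) row.
Chart row 1 tiled across columns 1-18: K2TOG K P K2TOG K YO K K2TOG K P K2TOG K YO K K2TOG K P K2TOG
WS row: flip the tiled sequence (start at column 18) and apply K<->P; YO and K2TOG stay.
Row 4 as worked: K2TOG K P K2TOG P YO P K2TOG K P K2TOG P YO P K2TOG K P K2TOG
Stitch 17 in working order -> P

== STITCH ==
P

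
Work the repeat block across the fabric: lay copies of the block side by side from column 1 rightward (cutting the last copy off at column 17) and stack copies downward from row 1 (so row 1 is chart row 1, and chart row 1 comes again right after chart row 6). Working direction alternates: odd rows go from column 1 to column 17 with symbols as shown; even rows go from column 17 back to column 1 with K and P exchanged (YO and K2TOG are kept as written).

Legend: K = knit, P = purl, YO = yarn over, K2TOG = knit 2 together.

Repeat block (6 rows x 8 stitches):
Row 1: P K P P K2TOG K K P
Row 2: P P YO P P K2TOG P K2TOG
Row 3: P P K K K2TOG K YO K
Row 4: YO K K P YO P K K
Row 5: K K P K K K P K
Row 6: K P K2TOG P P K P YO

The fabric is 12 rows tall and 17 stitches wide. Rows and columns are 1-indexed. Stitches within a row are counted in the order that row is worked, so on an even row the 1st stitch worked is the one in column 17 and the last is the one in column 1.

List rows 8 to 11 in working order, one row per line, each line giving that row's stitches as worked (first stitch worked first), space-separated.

Row 8: chart row 2, WS - tiled (columns 1-17): P P YO P P K2TOG P K2TOG P P YO P P K2TOG P K2TOG P; work from column 17 back to 1 with K<->P swapped.
Row 9: chart row 3, RS - tile across columns 1-17 and work as-is.
Row 10: chart row 4, WS - tiled (columns 1-17): YO K K P YO P K K YO K K P YO P K K YO; work from column 17 back to 1 with K<->P swapped.
Row 11: chart row 5, RS - tile across columns 1-17 and work as-is.

Rows as worked:
K K2TOG K K2TOG K K YO K K K2TOG K K2TOG K K YO K K
P P K K K2TOG K YO K P P K K K2TOG K YO K P
YO P P K YO K P P YO P P K YO K P P YO
K K P K K K P K K K P K K K P K K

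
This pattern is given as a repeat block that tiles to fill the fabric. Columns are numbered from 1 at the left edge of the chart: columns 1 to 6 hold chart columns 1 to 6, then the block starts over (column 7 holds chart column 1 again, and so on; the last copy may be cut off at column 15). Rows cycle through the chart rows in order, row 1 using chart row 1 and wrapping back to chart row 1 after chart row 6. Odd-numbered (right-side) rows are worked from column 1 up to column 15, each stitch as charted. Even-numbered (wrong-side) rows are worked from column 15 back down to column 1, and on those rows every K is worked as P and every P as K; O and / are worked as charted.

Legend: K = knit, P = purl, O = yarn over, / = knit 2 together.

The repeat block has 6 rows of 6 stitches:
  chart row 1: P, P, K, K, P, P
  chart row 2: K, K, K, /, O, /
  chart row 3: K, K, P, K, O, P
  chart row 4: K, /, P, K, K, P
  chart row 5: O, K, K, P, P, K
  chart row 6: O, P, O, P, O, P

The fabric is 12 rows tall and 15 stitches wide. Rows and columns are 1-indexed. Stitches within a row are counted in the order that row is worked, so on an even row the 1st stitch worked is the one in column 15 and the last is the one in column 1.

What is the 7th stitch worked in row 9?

== STITCH ==
K

Derivation:
Row 9 uses chart row ((9-1) mod 6)+1 = 3. Row 9 is odd, so RS.
Chart row 3 tiled across columns 1-15: K K P K O P K K P K O P K K P
RS row: no reversal, no swap; stitch n worked = column n.
The 7th stitch worked is K.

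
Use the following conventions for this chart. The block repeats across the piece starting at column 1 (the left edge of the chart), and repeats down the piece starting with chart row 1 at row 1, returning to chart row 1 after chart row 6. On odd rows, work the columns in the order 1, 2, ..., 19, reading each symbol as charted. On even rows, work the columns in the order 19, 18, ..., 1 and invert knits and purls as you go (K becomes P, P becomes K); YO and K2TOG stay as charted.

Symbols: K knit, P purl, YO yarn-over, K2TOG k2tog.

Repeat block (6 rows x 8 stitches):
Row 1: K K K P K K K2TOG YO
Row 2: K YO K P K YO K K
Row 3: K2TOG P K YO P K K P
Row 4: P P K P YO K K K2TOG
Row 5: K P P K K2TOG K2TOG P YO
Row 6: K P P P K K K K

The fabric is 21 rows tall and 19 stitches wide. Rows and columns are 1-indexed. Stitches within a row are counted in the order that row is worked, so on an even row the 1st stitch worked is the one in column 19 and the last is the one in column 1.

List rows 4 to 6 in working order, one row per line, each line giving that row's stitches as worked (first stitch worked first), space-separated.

Row 4: chart row 4, WS - tiled (columns 1-19): P P K P YO K K K2TOG P P K P YO K K K2TOG P P K; work from column 19 back to 1 with K<->P swapped.
Row 5: chart row 5, RS - tile across columns 1-19 and work as-is.
Row 6: chart row 6, WS - tiled (columns 1-19): K P P P K K K K K P P P K K K K K P P; work from column 19 back to 1 with K<->P swapped.

Rows as worked:
P K K K2TOG P P YO K P K K K2TOG P P YO K P K K
K P P K K2TOG K2TOG P YO K P P K K2TOG K2TOG P YO K P P
K K P P P P P K K K P P P P P K K K P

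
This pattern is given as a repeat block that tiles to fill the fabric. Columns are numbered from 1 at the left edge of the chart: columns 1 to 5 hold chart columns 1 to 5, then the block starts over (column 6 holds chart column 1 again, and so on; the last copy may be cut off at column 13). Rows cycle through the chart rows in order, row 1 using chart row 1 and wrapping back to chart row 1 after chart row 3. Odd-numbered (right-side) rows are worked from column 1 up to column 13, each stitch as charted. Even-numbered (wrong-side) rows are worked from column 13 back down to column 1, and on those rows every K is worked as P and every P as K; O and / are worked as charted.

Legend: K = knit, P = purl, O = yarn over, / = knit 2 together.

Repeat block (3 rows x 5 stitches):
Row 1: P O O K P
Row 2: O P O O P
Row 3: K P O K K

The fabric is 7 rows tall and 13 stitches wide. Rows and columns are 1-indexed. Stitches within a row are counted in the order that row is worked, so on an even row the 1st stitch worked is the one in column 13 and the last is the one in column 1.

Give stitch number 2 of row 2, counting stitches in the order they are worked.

Result:
K

Derivation:
For row 2: chart row = ((2-1) mod 3) + 1 = 2; this is a WS (even) row.
Chart row 2 tiled across columns 1-13: O P O O P O P O O P O P O
Wrong side: read the tiled row from column 13 down to 1 and exchange K with P (leave O, /).
Row 2 as worked: O K O K O O K O K O O K O
Counting 2 along the worked row gives K.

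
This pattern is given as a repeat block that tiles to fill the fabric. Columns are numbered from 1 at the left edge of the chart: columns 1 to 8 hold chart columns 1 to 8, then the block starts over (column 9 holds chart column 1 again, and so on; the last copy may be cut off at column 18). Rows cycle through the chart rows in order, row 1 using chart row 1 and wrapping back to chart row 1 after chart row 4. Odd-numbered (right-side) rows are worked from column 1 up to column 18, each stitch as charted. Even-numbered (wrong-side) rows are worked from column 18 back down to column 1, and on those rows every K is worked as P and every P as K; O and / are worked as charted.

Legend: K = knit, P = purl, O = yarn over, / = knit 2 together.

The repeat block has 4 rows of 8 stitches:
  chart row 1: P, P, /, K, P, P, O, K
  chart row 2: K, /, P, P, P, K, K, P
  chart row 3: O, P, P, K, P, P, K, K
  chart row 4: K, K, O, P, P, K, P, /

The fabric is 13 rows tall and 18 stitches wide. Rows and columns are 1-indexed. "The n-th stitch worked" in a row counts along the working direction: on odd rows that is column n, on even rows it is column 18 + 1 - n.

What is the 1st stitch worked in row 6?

Row 6: (6-1) mod 4 = 1, so use chart row 2. Even row -> WS.
Chart row 2 tiled across columns 1-18: K / P P P K K P K / P P P K K P K /
Wrong side: read the tiled row from column 18 down to 1 and exchange K with P (leave O, /).
Row 6 as worked: / P K P P K K K / P K P P K K K / P
Stitch 1 in working order -> /

Stitch:
/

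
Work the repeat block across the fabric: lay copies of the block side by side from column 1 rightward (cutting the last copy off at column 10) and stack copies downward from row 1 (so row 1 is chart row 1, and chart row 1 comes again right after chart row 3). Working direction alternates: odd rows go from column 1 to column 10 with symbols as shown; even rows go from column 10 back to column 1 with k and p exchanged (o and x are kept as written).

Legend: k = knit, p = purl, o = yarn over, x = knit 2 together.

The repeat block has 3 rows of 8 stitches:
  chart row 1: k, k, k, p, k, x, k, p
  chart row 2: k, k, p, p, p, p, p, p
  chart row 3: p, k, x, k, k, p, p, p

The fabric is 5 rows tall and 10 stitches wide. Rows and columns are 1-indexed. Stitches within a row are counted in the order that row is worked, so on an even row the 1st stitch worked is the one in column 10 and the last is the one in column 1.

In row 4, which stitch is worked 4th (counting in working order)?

== STITCH ==
p

Derivation:
Row 4 uses chart row ((4-1) mod 3)+1 = 1. Row 4 is even, so WS.
Chart row 1 tiled across columns 1-10: k k k p k x k p k k
Wrong side: read the tiled row from column 10 down to 1 and exchange k with p (leave o, x).
Row 4 as worked: p p k p x p k p p p
The 4th stitch worked is p.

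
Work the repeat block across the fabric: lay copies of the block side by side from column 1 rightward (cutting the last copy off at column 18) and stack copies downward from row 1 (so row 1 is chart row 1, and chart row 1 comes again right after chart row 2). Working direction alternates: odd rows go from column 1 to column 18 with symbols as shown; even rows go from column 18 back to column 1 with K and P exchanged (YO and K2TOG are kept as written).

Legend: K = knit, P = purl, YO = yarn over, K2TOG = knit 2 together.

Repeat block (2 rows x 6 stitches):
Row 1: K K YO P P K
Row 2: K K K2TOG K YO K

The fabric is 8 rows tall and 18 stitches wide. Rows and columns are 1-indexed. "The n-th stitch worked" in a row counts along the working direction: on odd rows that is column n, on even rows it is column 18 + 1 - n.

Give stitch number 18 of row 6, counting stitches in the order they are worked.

Row 6: (6-1) mod 2 = 1, so use chart row 2. Even row -> WS.
Chart row 2 tiled across columns 1-18: K K K2TOG K YO K K K K2TOG K YO K K K K2TOG K YO K
WS row: flip the tiled sequence (start at column 18) and apply K<->P; YO and K2TOG stay.
Row 6 as worked: P YO P K2TOG P P P YO P K2TOG P P P YO P K2TOG P P
The 18th stitch worked is P.

Stitch:
P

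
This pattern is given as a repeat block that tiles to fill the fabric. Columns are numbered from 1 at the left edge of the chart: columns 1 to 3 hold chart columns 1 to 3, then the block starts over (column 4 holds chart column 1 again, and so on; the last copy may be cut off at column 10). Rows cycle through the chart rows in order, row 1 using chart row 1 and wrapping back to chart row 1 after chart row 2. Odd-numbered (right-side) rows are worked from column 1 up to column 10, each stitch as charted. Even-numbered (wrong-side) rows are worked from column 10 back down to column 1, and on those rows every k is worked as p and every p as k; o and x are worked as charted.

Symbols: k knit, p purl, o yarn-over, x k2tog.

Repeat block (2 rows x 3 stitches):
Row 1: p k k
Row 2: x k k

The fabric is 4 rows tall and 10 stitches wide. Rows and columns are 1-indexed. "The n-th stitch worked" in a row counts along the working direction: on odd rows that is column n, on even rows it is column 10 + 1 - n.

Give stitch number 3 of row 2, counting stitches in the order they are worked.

Stitch:
p

Derivation:
Row 2 uses chart row ((2-1) mod 2)+1 = 2. Row 2 is even, so WS.
Chart row 2 tiled across columns 1-10: x k k x k k x k k x
Wrong side: read the tiled row from column 10 down to 1 and exchange k with p (leave o, x).
Row 2 as worked: x p p x p p x p p x
Counting 3 along the worked row gives p.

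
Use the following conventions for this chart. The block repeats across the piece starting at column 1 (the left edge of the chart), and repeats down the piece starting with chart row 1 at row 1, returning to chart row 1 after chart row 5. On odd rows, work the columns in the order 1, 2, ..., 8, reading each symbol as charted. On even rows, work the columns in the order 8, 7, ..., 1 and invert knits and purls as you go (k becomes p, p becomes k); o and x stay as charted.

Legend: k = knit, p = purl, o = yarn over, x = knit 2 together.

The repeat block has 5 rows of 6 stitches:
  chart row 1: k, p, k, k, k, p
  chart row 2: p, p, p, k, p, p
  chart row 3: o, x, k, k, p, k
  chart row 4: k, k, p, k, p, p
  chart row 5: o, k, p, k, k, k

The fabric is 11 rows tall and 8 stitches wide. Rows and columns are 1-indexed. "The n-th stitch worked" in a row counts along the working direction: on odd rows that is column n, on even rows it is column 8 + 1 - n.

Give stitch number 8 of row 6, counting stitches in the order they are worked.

Stitch:
p

Derivation:
Row 6: (6-1) mod 5 = 0, so use chart row 1. Even row -> WS.
Chart row 1 tiled across columns 1-8: k p k k k p k p
Wrong side: read the tiled row from column 8 down to 1 and exchange k with p (leave o, x).
Row 6 as worked: k p k p p p k p
Counting 8 along the worked row gives p.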